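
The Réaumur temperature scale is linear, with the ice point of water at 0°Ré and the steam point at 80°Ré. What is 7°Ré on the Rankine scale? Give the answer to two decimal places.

Linear interpolation between the fixed points: C = (7 - 0) × 100 / (80 - 0) = 8.7500°C.
Then 8.7500 × 1.8 + 491.67 = 507.42°R.

507.42°R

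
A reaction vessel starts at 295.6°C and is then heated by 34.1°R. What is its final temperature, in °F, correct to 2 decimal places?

598.18°F

The 34.1°R change is an interval, so only the factor 5/9 applies: +34.1 × 5/9 = +18.9444°C.
Final Celsius temperature: 295.6000 + 18.9444 = 314.5444°C.
In Fahrenheit: 314.5444 × 1.8 + 32 = 598.18°F.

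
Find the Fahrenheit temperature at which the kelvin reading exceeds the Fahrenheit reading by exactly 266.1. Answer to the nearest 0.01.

-24.14°F

Let F be the Fahrenheit reading. The kelvin reading is K = 5/9·F + 255.372.
Require K - F = 266.1: (-4/9)·F + 255.372 = 266.1.
F = (266.1 - 255.372) / (-4/9) = -24.14.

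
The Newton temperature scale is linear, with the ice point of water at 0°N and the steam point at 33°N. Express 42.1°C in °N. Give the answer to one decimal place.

Linearly onto the Newton scale: 0 + (42.1000 / 100) × (33 - 0) = 13.9°N.

13.9°N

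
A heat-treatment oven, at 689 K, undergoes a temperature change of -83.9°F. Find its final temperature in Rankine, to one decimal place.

Initial temperature in Celsius: 689 - 273.15 = 415.8500°C.
The 83.9°F change is an interval, so only the factor 5/9 applies: -83.9 × 5/9 = -46.6111°C.
Final Celsius temperature: 415.8500 - 46.6111 = 369.2389°C.
In Rankine: 369.2389 × 1.8 + 491.67 = 1156.3°R.

1156.3°R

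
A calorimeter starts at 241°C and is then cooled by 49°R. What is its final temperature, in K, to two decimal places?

The 49°R change is an interval, so only the factor 5/9 applies: -49 × 5/9 = -27.2222°C.
Final Celsius temperature: 241.0000 - 27.2222 = 213.7778°C.
In kelvin: 213.7778 + 273.15 = 486.93 K.

486.93 K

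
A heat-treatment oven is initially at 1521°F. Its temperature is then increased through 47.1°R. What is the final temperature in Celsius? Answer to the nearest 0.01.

Initial temperature in Celsius: (1521 - 32) × 5/9 = 827.2222°C.
The 47.1°R change is an interval, so only the factor 5/9 applies: +47.1 × 5/9 = +26.1667°C.
Final Celsius temperature: 827.2222 + 26.1667 = 853.3889°C.

853.39°C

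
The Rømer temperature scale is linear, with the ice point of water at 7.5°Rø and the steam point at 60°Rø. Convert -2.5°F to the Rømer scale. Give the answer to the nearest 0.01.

First in Celsius: (-2.5 - 32) × 5/9 = -19.1667°C.
Linearly onto the Rømer scale: 7.5 + (-19.1667 / 100) × (60 - 7.5) = -2.56°Rø.

-2.56°Rø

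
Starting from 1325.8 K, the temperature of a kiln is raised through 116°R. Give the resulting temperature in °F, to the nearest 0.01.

2042.77°F

Initial temperature in Celsius: 1325.8 - 273.15 = 1052.6500°C.
The 116°R change is an interval, so only the factor 5/9 applies: +116 × 5/9 = +64.4444°C.
Final Celsius temperature: 1052.6500 + 64.4444 = 1117.0944°C.
In Fahrenheit: 1117.0944 × 1.8 + 32 = 2042.77°F.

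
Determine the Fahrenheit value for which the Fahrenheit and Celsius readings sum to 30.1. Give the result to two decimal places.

30.78°F

Let F be the Fahrenheit reading. The Celsius reading is C = 5/9·F - 17.7778.
Require F + C = 30.1: (14/9)·F - 17.7778 = 30.1.
F = (30.1 + 17.7778) / (14/9) = 30.78.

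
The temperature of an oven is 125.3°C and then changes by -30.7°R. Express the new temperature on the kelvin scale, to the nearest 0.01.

The 30.7°R change is an interval, so only the factor 5/9 applies: -30.7 × 5/9 = -17.0556°C.
Final Celsius temperature: 125.3000 - 17.0556 = 108.2444°C.
In kelvin: 108.2444 + 273.15 = 381.39 K.

381.39 K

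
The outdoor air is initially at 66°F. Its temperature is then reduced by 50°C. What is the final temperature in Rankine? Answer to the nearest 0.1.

Initial temperature in Celsius: (66 - 32) × 5/9 = 18.8889°C.
Final Celsius temperature: 18.8889 - 50.0000 = -31.1111°C.
In Rankine: -31.1111 × 1.8 + 491.67 = 435.7°R.

435.7°R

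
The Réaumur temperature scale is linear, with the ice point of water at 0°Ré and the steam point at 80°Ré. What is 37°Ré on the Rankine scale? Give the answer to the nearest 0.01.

574.92°R

Linear interpolation between the fixed points: C = (37 - 0) × 100 / (80 - 0) = 46.2500°C.
Then 46.2500 × 1.8 + 491.67 = 574.92°R.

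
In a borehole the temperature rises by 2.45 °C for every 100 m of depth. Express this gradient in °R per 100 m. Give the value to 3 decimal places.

Since only a temperature interval is involved, the additive offset between the scales drops out.
A change of 1°C is a change of 1.8°R, so 2.45 × 1.8 = 4.410.

4.410 °R/100 m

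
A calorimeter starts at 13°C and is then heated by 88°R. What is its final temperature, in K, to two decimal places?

335.04 K

The 88°R change is an interval, so only the factor 5/9 applies: +88 × 5/9 = +48.8889°C.
Final Celsius temperature: 13.0000 + 48.8889 = 61.8889°C.
In kelvin: 61.8889 + 273.15 = 335.04 K.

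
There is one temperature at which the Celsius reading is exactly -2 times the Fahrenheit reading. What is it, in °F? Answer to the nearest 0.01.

Let F be the Fahrenheit reading. The Celsius reading is C = 5/9·F - 17.7778.
Require C = -2·F: 5/9·F - 17.7778 = -2·F.
(23/9)·F = 17.7778  ⇒  F = 6.96.

6.96°F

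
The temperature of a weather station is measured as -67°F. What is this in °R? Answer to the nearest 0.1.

392.7°R

In Celsius: (-67 - 32) × 5/9 = -55.0000°C.
In Rankine: -55.0000 × 1.8 + 491.67 = 392.7°R.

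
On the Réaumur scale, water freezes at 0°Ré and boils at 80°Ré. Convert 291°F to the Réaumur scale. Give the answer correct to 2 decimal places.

115.11°Ré

First in Celsius: (291 - 32) × 5/9 = 143.8889°C.
Linearly onto the Réaumur scale: 0 + (143.8889 / 100) × (80 - 0) = 115.11°Ré.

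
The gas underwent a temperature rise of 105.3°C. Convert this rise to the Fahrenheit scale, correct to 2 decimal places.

189.54°F

For a temperature interval the offset drops out; only the factor 1.8 applies.
105.3 × 1.8 = 189.54.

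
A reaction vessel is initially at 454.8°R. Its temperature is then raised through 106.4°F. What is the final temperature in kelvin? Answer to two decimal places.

Initial temperature in Celsius: (454.8 - 491.67) × 5/9 = -20.4833°C.
The 106.4°F change is an interval, so only the factor 5/9 applies: +106.4 × 5/9 = +59.1111°C.
Final Celsius temperature: -20.4833 + 59.1111 = 38.6278°C.
In kelvin: 38.6278 + 273.15 = 311.78 K.

311.78 K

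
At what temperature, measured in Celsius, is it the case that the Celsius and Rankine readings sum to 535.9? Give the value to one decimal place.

Let C be the Celsius reading. The Rankine reading is R = 1.8·C + 491.67.
Require C + R = 535.9: (2.8)·C + 491.67 = 535.9.
C = (535.9 - 491.67) / (2.8) = 15.8.

15.8°C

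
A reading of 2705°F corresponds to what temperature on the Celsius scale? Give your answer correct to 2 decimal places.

1485.00°C

In Celsius: (2705 - 32) × 5/9 = 1485.0000°C.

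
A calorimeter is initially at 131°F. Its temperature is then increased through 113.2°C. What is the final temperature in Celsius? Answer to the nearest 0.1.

Initial temperature in Celsius: (131 - 32) × 5/9 = 55.0000°C.
Final Celsius temperature: 55.0000 + 113.2000 = 168.2000°C.

168.2°C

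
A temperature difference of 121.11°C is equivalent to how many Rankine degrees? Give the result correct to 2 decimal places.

218.00°R

Only the scale ratio 1.8 matters for a change in temperature.
121.11 × 1.8 = 218.00.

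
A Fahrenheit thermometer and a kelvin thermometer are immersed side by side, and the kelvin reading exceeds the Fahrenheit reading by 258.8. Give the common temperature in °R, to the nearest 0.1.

Let x be the Fahrenheit reading; then the kelvin reading is 5/9·x + 255.372.
(5/9·x + 255.372) - x = 258.8  ⇒  (-4/9)·x = 3.42778  ⇒  x = -7.7125°F.
In Celsius: (-7.7125 - 32) × 5/9 = -22.0625°C.
In Rankine: -22.0625 × 1.8 + 491.67 = 452.0°R.

452.0°R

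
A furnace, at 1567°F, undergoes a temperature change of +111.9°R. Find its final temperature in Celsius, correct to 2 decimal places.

Initial temperature in Celsius: (1567 - 32) × 5/9 = 852.7778°C.
The 111.9°R change is an interval, so only the factor 5/9 applies: +111.9 × 5/9 = +62.1667°C.
Final Celsius temperature: 852.7778 + 62.1667 = 914.9444°C.

914.94°C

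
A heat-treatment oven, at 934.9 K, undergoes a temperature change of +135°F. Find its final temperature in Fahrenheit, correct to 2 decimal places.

1358.15°F

Initial temperature in Celsius: 934.9 - 273.15 = 661.7500°C.
The 135°F change is an interval, so only the factor 5/9 applies: +135 × 5/9 = +75.0000°C.
Final Celsius temperature: 661.7500 + 75.0000 = 736.7500°C.
In Fahrenheit: 736.7500 × 1.8 + 32 = 1358.15°F.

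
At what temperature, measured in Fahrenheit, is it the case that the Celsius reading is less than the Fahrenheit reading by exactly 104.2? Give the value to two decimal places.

Let F be the Fahrenheit reading. The Celsius reading is C = 5/9·F - 17.7778.
Require C - F = -104.2: (-4/9)·F - 17.7778 = -104.2.
F = (-104.2 + 17.7778) / (-4/9) = 194.45.

194.45°F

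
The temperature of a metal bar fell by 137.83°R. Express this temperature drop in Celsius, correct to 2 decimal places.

For a temperature interval the offset drops out; only the factor 5/9 applies.
137.83 × 5/9 = 76.57.

76.57°C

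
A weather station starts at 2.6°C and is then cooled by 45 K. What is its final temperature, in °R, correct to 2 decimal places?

The 45 K change is an interval; Kelvin and Celsius degrees are the same size, so ΔC = -45°C.
Final Celsius temperature: 2.6000 - 45.0000 = -42.4000°C.
In Rankine: -42.4000 × 1.8 + 491.67 = 415.35°R.

415.35°R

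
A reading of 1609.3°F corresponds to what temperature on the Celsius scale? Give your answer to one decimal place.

In Celsius: (1609.3 - 32) × 5/9 = 876.2778°C.

876.3°C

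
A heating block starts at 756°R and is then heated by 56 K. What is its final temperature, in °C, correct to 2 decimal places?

202.85°C

Initial temperature in Celsius: (756 - 491.67) × 5/9 = 146.8500°C.
The 56 K change is an interval; Kelvin and Celsius degrees are the same size, so ΔC = +56°C.
Final Celsius temperature: 146.8500 + 56.0000 = 202.8500°C.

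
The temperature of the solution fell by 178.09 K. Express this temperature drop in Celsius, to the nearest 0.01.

Kelvin and Celsius degrees are the same size, so the interval is unchanged: 178.09.

178.09°C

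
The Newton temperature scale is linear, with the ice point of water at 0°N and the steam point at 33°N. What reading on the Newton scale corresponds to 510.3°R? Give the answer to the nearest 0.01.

3.42°N

First in Celsius: (510.3 - 491.67) × 5/9 = 10.3500°C.
Linearly onto the Newton scale: 0 + (10.3500 / 100) × (33 - 0) = 3.42°N.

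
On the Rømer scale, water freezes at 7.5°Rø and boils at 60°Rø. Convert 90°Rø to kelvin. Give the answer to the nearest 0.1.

430.3 K

Linear interpolation between the fixed points: C = (90 - 7.5) × 100 / (60 - 7.5) = 157.1429°C.
Then 157.1429 + 273.15 = 430.3 K.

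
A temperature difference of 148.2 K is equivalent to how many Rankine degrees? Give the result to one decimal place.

An interval of 1 K corresponds to 1.8°R.
148.2 × 1.8 = 266.8.

266.8°R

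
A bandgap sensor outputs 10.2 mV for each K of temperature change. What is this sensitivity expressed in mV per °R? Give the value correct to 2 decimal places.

Since only a temperature interval is involved, the additive offset between the scales drops out.
A change of 1°R is a change of 5/9 K, so per °R the value is 10.2 × 5/9 = 5.67.

5.67 mV per °R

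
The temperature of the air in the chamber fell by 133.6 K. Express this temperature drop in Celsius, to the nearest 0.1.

133.6°C

Kelvin and Celsius degrees are the same size, so the interval is unchanged: 133.6.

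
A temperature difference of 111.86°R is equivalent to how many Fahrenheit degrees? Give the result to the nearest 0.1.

111.9°F

Rankine and Fahrenheit degrees are the same size, so the interval is unchanged: 111.9.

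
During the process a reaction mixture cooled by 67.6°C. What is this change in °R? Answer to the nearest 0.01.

121.68°R

An interval of 1°C corresponds to 1.8°R.
67.6 × 1.8 = 121.68.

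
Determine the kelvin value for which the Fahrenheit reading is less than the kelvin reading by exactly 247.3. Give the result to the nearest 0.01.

265.46 K

Let K be the kelvin reading. The Fahrenheit reading is F = 1.8·K - 459.67.
Require F - K = -247.3: (0.8)·K - 459.67 = -247.3.
K = (-247.3 + 459.67) / (0.8) = 265.46.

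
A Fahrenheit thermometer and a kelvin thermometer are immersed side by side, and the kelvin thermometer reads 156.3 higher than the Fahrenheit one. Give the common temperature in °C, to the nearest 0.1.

106.1°C

Let x be the Fahrenheit reading; then the kelvin reading is 5/9·x + 255.372.
(5/9·x + 255.372) - x = 156.3  ⇒  (-4/9)·x = -99.0722  ⇒  x = 222.9125°F.
In Celsius: (222.9125 - 32) × 5/9 = 106.1°C.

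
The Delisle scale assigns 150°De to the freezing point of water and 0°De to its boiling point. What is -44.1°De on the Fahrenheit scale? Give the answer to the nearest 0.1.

264.9°F

Linear interpolation between the fixed points: C = (-44.1 - 150) × 100 / (0 - 150) = 129.4000°C.
Then 129.4000 × 1.8 + 32 = 264.9°F.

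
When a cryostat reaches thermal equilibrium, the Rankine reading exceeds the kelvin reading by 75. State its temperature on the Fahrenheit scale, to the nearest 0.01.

-290.92°F

Let x be the kelvin reading; then the Rankine reading is 1.8·x.
(1.8·x) - x = 75  ⇒  (0.8)·x = 75  ⇒  x = 93.7500 K.
In Celsius: 93.75 - 273.15 = -179.4000°C.
In Fahrenheit: -179.4000 × 1.8 + 32 = -290.92°F.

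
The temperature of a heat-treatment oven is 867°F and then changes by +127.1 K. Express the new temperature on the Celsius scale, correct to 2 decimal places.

Initial temperature in Celsius: (867 - 32) × 5/9 = 463.8889°C.
The 127.1 K change is an interval; Kelvin and Celsius degrees are the same size, so ΔC = +127.1°C.
Final Celsius temperature: 463.8889 + 127.1000 = 590.9889°C.

590.99°C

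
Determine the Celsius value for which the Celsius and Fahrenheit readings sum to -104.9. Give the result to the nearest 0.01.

Let C be the Celsius reading. The Fahrenheit reading is F = 1.8·C + 32.
Require C + F = -104.9: (2.8)·C + 32 = -104.9.
C = (-104.9 - 32) / (2.8) = -48.89.

-48.89°C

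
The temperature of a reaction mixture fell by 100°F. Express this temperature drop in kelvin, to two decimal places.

Only the scale ratio 5/9 matters for a change in temperature.
100 × 5/9 = 55.56.

55.56 K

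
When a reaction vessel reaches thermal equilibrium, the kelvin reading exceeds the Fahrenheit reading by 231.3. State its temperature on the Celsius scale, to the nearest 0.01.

Let x be the kelvin reading; then the Fahrenheit reading is 1.8·x - 459.67.
(1.8·x - 459.67) - x = -231.3  ⇒  (0.8)·x = 228.37  ⇒  x = 285.4625 K.
In Celsius: 285.4625 - 273.15 = 12.31°C.

12.31°C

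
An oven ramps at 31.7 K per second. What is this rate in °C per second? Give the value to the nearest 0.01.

Since only a temperature interval is involved, the additive offset between the scales drops out.
A change of 1 K is a change of 1°C, so 31.7 × 1 = 31.70.

31.70 °C/second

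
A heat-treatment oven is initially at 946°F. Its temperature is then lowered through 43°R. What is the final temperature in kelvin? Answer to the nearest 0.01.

Initial temperature in Celsius: (946 - 32) × 5/9 = 507.7778°C.
The 43°R change is an interval, so only the factor 5/9 applies: -43 × 5/9 = -23.8889°C.
Final Celsius temperature: 507.7778 - 23.8889 = 483.8889°C.
In kelvin: 483.8889 + 273.15 = 757.04 K.

757.04 K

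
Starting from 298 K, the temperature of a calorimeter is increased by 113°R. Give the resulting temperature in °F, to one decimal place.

189.7°F

Initial temperature in Celsius: 298 - 273.15 = 24.8500°C.
The 113°R change is an interval, so only the factor 5/9 applies: +113 × 5/9 = +62.7778°C.
Final Celsius temperature: 24.8500 + 62.7778 = 87.6278°C.
In Fahrenheit: 87.6278 × 1.8 + 32 = 189.7°F.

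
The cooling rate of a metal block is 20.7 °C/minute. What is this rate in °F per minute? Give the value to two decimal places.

The quantity depends on a temperature interval, so only the ratio of degree sizes applies; the offset between the scales is irrelevant.
A change of 1°C is a change of 1.8°F, so 20.7 × 1.8 = 37.26.

37.26 °F/minute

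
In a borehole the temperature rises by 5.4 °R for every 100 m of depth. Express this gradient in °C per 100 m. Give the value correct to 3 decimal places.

The quantity depends on a temperature interval, so only the ratio of degree sizes applies; the offset between the scales is irrelevant.
A change of 1°R is a change of 5/9°C, so 5.4 × 5/9 = 3.000.

3.000 °C/100 m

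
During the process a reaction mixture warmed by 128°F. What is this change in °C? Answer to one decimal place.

An interval of 1°F corresponds to 5/9°C.
128 × 5/9 = 71.1.

71.1°C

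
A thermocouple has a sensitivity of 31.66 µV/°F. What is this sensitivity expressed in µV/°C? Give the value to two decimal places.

56.99 µV/°C

Since only a temperature interval is involved, the additive offset between the scales drops out.
A change of 1°C is a change of 1.8°F, so per °C the value is 31.66 × 1.8 = 56.99.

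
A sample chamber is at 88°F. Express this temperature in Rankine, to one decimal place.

547.7°R

In Celsius: (88 - 32) × 5/9 = 31.1111°C.
In Rankine: 31.1111 × 1.8 + 491.67 = 547.7°R.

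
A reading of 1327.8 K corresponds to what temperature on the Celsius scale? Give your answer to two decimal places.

1054.65°C

In Celsius: 1327.8 - 273.15 = 1054.6500°C.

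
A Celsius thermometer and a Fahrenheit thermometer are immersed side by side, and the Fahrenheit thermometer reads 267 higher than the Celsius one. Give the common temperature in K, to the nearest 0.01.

Let x be the Celsius reading; then the Fahrenheit reading is 1.8·x + 32.
(1.8·x + 32) - x = 267  ⇒  (0.8)·x = 235  ⇒  x = 293.7500°C.
In kelvin: 293.7500 + 273.15 = 566.90 K.

566.90 K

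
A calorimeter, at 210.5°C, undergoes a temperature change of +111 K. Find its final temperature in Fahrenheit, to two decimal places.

The 111 K change is an interval; Kelvin and Celsius degrees are the same size, so ΔC = +111°C.
Final Celsius temperature: 210.5000 + 111.0000 = 321.5000°C.
In Fahrenheit: 321.5000 × 1.8 + 32 = 610.70°F.

610.70°F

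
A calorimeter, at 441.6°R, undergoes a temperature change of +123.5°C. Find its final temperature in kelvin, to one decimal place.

Initial temperature in Celsius: (441.6 - 491.67) × 5/9 = -27.8167°C.
Final Celsius temperature: -27.8167 + 123.5000 = 95.6833°C.
In kelvin: 95.6833 + 273.15 = 368.8 K.

368.8 K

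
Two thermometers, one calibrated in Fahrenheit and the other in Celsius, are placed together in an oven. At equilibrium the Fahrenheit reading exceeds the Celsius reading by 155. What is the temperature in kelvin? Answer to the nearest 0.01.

426.90 K

Let x be the Fahrenheit reading; then the Celsius reading is 5/9·x - 17.7778.
(5/9·x - 17.7778) - x = -155  ⇒  (-4/9)·x = -137.222  ⇒  x = 308.7500°F.
In Celsius: (308.75 - 32) × 5/9 = 153.7500°C.
In kelvin: 153.7500 + 273.15 = 426.90 K.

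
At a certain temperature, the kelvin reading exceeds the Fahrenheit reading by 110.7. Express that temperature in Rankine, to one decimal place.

Let x be the Fahrenheit reading; then the kelvin reading is 5/9·x + 255.372.
(5/9·x + 255.372) - x = 110.7  ⇒  (-4/9)·x = -144.672  ⇒  x = 325.5125°F.
In Celsius: (325.5125 - 32) × 5/9 = 163.0625°C.
In Rankine: 163.0625 × 1.8 + 491.67 = 785.2°R.

785.2°R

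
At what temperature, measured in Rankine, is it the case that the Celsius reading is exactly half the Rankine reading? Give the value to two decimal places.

Let R be the Rankine reading. The Celsius reading is C = 5/9·R - 273.15.
Require C = 0.5·R: 5/9·R - 273.15 = 0.5·R.
(1/18)·R = 273.15  ⇒  R = 4916.70.

4916.70°R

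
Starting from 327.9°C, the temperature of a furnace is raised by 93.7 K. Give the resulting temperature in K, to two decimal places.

694.75 K

The 93.7 K change is an interval; Kelvin and Celsius degrees are the same size, so ΔC = +93.7°C.
Final Celsius temperature: 327.9000 + 93.7000 = 421.6000°C.
In kelvin: 421.6000 + 273.15 = 694.75 K.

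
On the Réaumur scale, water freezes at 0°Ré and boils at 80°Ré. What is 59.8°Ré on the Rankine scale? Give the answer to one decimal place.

Linear interpolation between the fixed points: C = (59.8 - 0) × 100 / (80 - 0) = 74.7500°C.
Then 74.7500 × 1.8 + 491.67 = 626.2°R.

626.2°R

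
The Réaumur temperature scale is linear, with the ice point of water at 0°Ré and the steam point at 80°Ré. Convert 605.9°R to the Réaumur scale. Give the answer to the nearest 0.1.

First in Celsius: (605.9 - 491.67) × 5/9 = 63.4611°C.
Linearly onto the Réaumur scale: 0 + (63.4611 / 100) × (80 - 0) = 50.8°Ré.

50.8°Ré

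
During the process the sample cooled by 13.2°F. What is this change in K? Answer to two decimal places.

7.33 K

An interval of 1°F corresponds to 5/9 K.
13.2 × 5/9 = 7.33.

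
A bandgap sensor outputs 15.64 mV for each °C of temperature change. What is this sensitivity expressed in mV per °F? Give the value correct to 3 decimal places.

8.689 mV per °F

Since only a temperature interval is involved, the additive offset between the scales drops out.
A change of 1°F is a change of 5/9°C, so per °F the value is 15.64 × 5/9 = 8.689.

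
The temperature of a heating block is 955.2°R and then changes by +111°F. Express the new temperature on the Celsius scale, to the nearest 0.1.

319.2°C

Initial temperature in Celsius: (955.2 - 491.67) × 5/9 = 257.5167°C.
The 111°F change is an interval, so only the factor 5/9 applies: +111 × 5/9 = +61.6667°C.
Final Celsius temperature: 257.5167 + 61.6667 = 319.1833°C.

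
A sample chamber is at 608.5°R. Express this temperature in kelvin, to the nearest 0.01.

338.06 K

In Celsius: (608.5 - 491.67) × 5/9 = 64.9056°C.
In kelvin: 64.9056 + 273.15 = 338.06 K.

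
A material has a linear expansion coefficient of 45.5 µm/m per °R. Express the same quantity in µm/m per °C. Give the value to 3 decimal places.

81.900 µm/m per °C

The quantity depends on a temperature interval, so only the ratio of degree sizes applies; the offset between the scales is irrelevant.
A change of 1°C is a change of 1.8°R, so per °C the value is 45.5 × 1.8 = 81.900.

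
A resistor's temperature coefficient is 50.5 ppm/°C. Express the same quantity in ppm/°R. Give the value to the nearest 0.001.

Since only a temperature interval is involved, the additive offset between the scales drops out.
A change of 1°R is a change of 5/9°C, so per °R the value is 50.5 × 5/9 = 28.056.

28.056 ppm/°R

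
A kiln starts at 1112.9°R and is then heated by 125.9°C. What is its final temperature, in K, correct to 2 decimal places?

744.18 K

Initial temperature in Celsius: (1112.9 - 491.67) × 5/9 = 345.1278°C.
Final Celsius temperature: 345.1278 + 125.9000 = 471.0278°C.
In kelvin: 471.0278 + 273.15 = 744.18 K.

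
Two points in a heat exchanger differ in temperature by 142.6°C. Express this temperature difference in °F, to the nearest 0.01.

For a temperature interval the offset drops out; only the factor 1.8 applies.
142.6 × 1.8 = 256.68.

256.68°F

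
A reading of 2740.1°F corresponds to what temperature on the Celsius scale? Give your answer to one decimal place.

In Celsius: (2740.1 - 32) × 5/9 = 1504.5000°C.

1504.5°C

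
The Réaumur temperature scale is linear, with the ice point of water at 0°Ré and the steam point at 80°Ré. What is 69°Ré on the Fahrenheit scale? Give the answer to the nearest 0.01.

187.25°F

Linear interpolation between the fixed points: C = (69 - 0) × 100 / (80 - 0) = 86.2500°C.
Then 86.2500 × 1.8 + 32 = 187.25°F.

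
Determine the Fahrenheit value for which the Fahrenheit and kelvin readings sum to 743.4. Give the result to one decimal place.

313.7°F

Let F be the Fahrenheit reading. The kelvin reading is K = 5/9·F + 255.372.
Require F + K = 743.4: (14/9)·F + 255.372 = 743.4.
F = (743.4 - 255.372) / (14/9) = 313.7.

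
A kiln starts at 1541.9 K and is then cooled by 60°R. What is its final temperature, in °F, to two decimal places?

2255.75°F

Initial temperature in Celsius: 1541.9 - 273.15 = 1268.7500°C.
The 60°R change is an interval, so only the factor 5/9 applies: -60 × 5/9 = -33.3333°C.
Final Celsius temperature: 1268.7500 - 33.3333 = 1235.4167°C.
In Fahrenheit: 1235.4167 × 1.8 + 32 = 2255.75°F.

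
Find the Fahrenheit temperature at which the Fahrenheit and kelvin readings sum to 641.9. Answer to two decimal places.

Let F be the Fahrenheit reading. The kelvin reading is K = 5/9·F + 255.372.
Require F + K = 641.9: (14/9)·F + 255.372 = 641.9.
F = (641.9 - 255.372) / (14/9) = 248.48.

248.48°F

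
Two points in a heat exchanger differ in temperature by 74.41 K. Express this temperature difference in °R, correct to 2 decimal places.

133.94°R

Only the scale ratio 1.8 matters for a change in temperature.
74.41 × 1.8 = 133.94.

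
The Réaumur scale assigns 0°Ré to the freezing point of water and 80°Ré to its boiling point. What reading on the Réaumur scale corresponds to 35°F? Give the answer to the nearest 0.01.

First in Celsius: (35 - 32) × 5/9 = 1.6667°C.
Linearly onto the Réaumur scale: 0 + (1.6667 / 100) × (80 - 0) = 1.33°Ré.

1.33°Ré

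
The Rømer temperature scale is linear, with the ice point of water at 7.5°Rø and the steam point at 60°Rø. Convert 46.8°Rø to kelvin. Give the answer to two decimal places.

348.01 K

Linear interpolation between the fixed points: C = (46.8 - 7.5) × 100 / (60 - 7.5) = 74.8571°C.
Then 74.8571 + 273.15 = 348.01 K.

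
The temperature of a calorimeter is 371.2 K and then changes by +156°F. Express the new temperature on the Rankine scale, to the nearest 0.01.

Initial temperature in Celsius: 371.2 - 273.15 = 98.0500°C.
The 156°F change is an interval, so only the factor 5/9 applies: +156 × 5/9 = +86.6667°C.
Final Celsius temperature: 98.0500 + 86.6667 = 184.7167°C.
In Rankine: 184.7167 × 1.8 + 491.67 = 824.16°R.

824.16°R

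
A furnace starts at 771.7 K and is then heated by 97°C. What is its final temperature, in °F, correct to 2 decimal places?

1103.99°F

Initial temperature in Celsius: 771.7 - 273.15 = 498.5500°C.
Final Celsius temperature: 498.5500 + 97.0000 = 595.5500°C.
In Fahrenheit: 595.5500 × 1.8 + 32 = 1103.99°F.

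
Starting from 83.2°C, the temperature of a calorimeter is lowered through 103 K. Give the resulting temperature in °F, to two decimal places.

-3.64°F

The 103 K change is an interval; Kelvin and Celsius degrees are the same size, so ΔC = -103°C.
Final Celsius temperature: 83.2000 - 103.0000 = -19.8000°C.
In Fahrenheit: -19.8000 × 1.8 + 32 = -3.64°F.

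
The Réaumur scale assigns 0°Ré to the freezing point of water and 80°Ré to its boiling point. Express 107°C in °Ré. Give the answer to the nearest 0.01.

85.60°Ré

Linearly onto the Réaumur scale: 0 + (107.0000 / 100) × (80 - 0) = 85.60°Ré.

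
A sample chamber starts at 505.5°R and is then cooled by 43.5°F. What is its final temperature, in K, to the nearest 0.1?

Initial temperature in Celsius: (505.5 - 491.67) × 5/9 = 7.6833°C.
The 43.5°F change is an interval, so only the factor 5/9 applies: -43.5 × 5/9 = -24.1667°C.
Final Celsius temperature: 7.6833 - 24.1667 = -16.4833°C.
In kelvin: -16.4833 + 273.15 = 256.7 K.

256.7 K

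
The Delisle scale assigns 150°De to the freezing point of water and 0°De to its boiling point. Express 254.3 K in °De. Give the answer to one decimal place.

178.3°De

First in Celsius: 254.3 - 273.15 = -18.8500°C.
Linearly onto the Delisle scale: 150 + (-18.8500 / 100) × (0 - 150) = 178.3°De.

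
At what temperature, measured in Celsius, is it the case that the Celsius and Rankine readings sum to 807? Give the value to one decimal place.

Let C be the Celsius reading. The Rankine reading is R = 1.8·C + 491.67.
Require C + R = 807: (2.8)·C + 491.67 = 807.
C = (807 - 491.67) / (2.8) = 112.6.

112.6°C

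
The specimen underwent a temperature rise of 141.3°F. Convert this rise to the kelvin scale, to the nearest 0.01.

78.50 K

An interval of 1°F corresponds to 5/9 K.
141.3 × 5/9 = 78.50.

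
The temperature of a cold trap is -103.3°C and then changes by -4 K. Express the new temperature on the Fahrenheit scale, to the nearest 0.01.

-161.14°F

The 4 K change is an interval; Kelvin and Celsius degrees are the same size, so ΔC = -4°C.
Final Celsius temperature: -103.3000 - 4.0000 = -107.3000°C.
In Fahrenheit: -107.3000 × 1.8 + 32 = -161.14°F.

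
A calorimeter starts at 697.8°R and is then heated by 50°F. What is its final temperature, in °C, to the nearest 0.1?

142.3°C

Initial temperature in Celsius: (697.8 - 491.67) × 5/9 = 114.5167°C.
The 50°F change is an interval, so only the factor 5/9 applies: +50 × 5/9 = +27.7778°C.
Final Celsius temperature: 114.5167 + 27.7778 = 142.2944°C.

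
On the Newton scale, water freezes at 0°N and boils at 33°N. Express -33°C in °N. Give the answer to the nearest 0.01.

-10.89°N

Linearly onto the Newton scale: 0 + (-33.0000 / 100) × (33 - 0) = -10.89°N.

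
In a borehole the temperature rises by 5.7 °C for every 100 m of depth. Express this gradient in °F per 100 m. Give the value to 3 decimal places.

Since only a temperature interval is involved, the additive offset between the scales drops out.
A change of 1°C is a change of 1.8°F, so 5.7 × 1.8 = 10.260.

10.260 °F/100 m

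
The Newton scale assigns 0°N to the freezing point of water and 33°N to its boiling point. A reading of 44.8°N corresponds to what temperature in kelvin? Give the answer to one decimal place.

Linear interpolation between the fixed points: C = (44.8 - 0) × 100 / (33 - 0) = 135.7576°C.
Then 135.7576 + 273.15 = 408.9 K.

408.9 K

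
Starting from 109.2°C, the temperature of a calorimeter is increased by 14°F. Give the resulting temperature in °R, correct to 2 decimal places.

702.23°R

The 14°F change is an interval, so only the factor 5/9 applies: +14 × 5/9 = +7.7778°C.
Final Celsius temperature: 109.2000 + 7.7778 = 116.9778°C.
In Rankine: 116.9778 × 1.8 + 491.67 = 702.23°R.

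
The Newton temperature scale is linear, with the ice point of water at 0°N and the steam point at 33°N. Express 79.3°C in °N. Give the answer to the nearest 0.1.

Linearly onto the Newton scale: 0 + (79.3000 / 100) × (33 - 0) = 26.2°N.

26.2°N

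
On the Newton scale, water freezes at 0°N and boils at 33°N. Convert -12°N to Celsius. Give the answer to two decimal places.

-36.36°C

Linear interpolation between the fixed points: C = (-12 - 0) × 100 / (33 - 0) = -36.3636°C.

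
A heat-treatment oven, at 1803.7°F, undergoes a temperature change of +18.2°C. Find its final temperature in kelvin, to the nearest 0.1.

1275.6 K

Initial temperature in Celsius: (1803.7 - 32) × 5/9 = 984.2778°C.
Final Celsius temperature: 984.2778 + 18.2000 = 1002.4778°C.
In kelvin: 1002.4778 + 273.15 = 1275.6 K.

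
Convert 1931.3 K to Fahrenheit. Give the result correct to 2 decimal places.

3016.67°F

In Celsius: 1931.3 - 273.15 = 1658.1500°C.
In Fahrenheit: 1658.1500 × 1.8 + 32 = 3016.67°F.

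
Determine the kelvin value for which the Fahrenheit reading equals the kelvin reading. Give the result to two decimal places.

574.59 K

Let K be the kelvin reading. The Fahrenheit reading is F = 1.8·K - 459.67.
Set F = K: 1.8·K - 459.67 = K.
(0.8)·K = 459.67  ⇒  K = 574.59.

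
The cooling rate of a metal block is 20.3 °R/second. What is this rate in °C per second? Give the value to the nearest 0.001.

The quantity depends on a temperature interval, so only the ratio of degree sizes applies; the offset between the scales is irrelevant.
A change of 1°R is a change of 5/9°C, so 20.3 × 5/9 = 11.278.

11.278 °C/second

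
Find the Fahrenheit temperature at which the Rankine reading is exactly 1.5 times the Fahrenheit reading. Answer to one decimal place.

919.3°F

Let F be the Fahrenheit reading. The Rankine reading is R = 1·F + 459.67.
Require R = 1.5·F: 1·F + 459.67 = 1.5·F.
(-0.5)·F = -459.67  ⇒  F = 919.3.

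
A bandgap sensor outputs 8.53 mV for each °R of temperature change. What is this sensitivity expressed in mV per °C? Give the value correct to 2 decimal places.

Since only a temperature interval is involved, the additive offset between the scales drops out.
A change of 1°C is a change of 1.8°R, so per °C the value is 8.53 × 1.8 = 15.35.

15.35 mV per °C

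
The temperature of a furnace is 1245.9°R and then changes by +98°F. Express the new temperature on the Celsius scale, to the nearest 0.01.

Initial temperature in Celsius: (1245.9 - 491.67) × 5/9 = 419.0167°C.
The 98°F change is an interval, so only the factor 5/9 applies: +98 × 5/9 = +54.4444°C.
Final Celsius temperature: 419.0167 + 54.4444 = 473.4611°C.

473.46°C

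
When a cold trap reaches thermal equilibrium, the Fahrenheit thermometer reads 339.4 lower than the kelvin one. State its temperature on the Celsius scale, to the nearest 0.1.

-122.8°C

Let x be the kelvin reading; then the Fahrenheit reading is 1.8·x - 459.67.
(1.8·x - 459.67) - x = -339.4  ⇒  (0.8)·x = 120.27  ⇒  x = 150.3375 K.
In Celsius: 150.3375 - 273.15 = -122.8°C.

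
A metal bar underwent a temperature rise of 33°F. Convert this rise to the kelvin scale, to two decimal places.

18.33 K

Only the scale ratio 5/9 matters for a change in temperature.
33 × 5/9 = 18.33.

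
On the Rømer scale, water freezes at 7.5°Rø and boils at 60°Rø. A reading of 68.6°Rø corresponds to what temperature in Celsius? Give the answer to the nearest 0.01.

Linear interpolation between the fixed points: C = (68.6 - 7.5) × 100 / (60 - 7.5) = 116.3810°C.

116.38°C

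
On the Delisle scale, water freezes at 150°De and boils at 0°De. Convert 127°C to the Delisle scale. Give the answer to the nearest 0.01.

Linearly onto the Delisle scale: 150 + (127.0000 / 100) × (0 - 150) = -40.50°De.

-40.50°De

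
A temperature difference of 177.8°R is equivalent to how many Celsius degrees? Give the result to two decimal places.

An interval of 1°R corresponds to 5/9°C.
177.8 × 5/9 = 98.78.

98.78°C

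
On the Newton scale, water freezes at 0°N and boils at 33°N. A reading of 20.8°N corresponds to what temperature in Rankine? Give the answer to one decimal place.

Linear interpolation between the fixed points: C = (20.8 - 0) × 100 / (33 - 0) = 63.0303°C.
Then 63.0303 × 1.8 + 491.67 = 605.1°R.

605.1°R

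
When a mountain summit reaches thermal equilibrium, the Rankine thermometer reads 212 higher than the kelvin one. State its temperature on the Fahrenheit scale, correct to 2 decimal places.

17.33°F

Let x be the kelvin reading; then the Rankine reading is 1.8·x.
(1.8·x) - x = 212  ⇒  (0.8)·x = 212  ⇒  x = 265.0000 K.
In Celsius: 265 - 273.15 = -8.1500°C.
In Fahrenheit: -8.1500 × 1.8 + 32 = 17.33°F.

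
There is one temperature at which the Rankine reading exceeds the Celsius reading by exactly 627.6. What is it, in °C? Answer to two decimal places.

169.91°C

Let C be the Celsius reading. The Rankine reading is R = 1.8·C + 491.67.
Require R - C = 627.6: (0.8)·C + 491.67 = 627.6.
C = (627.6 - 491.67) / (0.8) = 169.91.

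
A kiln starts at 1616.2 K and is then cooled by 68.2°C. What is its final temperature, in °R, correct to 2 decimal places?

Initial temperature in Celsius: 1616.2 - 273.15 = 1343.0500°C.
Final Celsius temperature: 1343.0500 - 68.2000 = 1274.8500°C.
In Rankine: 1274.8500 × 1.8 + 491.67 = 2786.40°R.

2786.40°R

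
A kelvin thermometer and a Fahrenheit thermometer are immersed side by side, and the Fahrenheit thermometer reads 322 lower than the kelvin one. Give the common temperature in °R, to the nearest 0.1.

309.8°R

Let x be the kelvin reading; then the Fahrenheit reading is 1.8·x - 459.67.
(1.8·x - 459.67) - x = -322  ⇒  (0.8)·x = 137.67  ⇒  x = 172.0875 K.
In Celsius: 172.0875 - 273.15 = -101.0625°C.
In Rankine: -101.0625 × 1.8 + 491.67 = 309.8°R.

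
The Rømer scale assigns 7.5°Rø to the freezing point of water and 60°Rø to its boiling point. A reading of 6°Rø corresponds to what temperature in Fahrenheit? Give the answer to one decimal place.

26.9°F

Linear interpolation between the fixed points: C = (6 - 7.5) × 100 / (60 - 7.5) = -2.8571°C.
Then -2.8571 × 1.8 + 32 = 26.9°F.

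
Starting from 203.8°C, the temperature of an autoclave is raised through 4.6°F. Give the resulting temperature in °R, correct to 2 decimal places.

The 4.6°F change is an interval, so only the factor 5/9 applies: +4.6 × 5/9 = +2.5556°C.
Final Celsius temperature: 203.8000 + 2.5556 = 206.3556°C.
In Rankine: 206.3556 × 1.8 + 491.67 = 863.11°R.

863.11°R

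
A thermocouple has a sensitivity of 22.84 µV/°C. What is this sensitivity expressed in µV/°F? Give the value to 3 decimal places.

12.689 µV/°F

The quantity depends on a temperature interval, so only the ratio of degree sizes applies; the offset between the scales is irrelevant.
A change of 1°F is a change of 5/9°C, so per °F the value is 22.84 × 5/9 = 12.689.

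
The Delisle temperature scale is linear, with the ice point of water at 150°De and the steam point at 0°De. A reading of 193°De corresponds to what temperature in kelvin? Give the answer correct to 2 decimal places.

244.48 K

Linear interpolation between the fixed points: C = (193 - 150) × 100 / (0 - 150) = -28.6667°C.
Then -28.6667 + 273.15 = 244.48 K.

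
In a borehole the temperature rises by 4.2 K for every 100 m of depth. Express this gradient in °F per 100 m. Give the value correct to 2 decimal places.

Since only a temperature interval is involved, the additive offset between the scales drops out.
A change of 1 K is a change of 1.8°F, so 4.2 × 1.8 = 7.56.

7.56 °F/100 m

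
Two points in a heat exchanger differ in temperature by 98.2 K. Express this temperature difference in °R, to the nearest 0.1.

For a temperature interval the offset drops out; only the factor 1.8 applies.
98.2 × 1.8 = 176.8.

176.8°R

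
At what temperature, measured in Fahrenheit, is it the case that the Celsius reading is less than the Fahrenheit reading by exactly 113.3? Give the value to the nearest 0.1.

Let F be the Fahrenheit reading. The Celsius reading is C = 5/9·F - 17.7778.
Require C - F = -113.3: (-4/9)·F - 17.7778 = -113.3.
F = (-113.3 + 17.7778) / (-4/9) = 214.9.

214.9°F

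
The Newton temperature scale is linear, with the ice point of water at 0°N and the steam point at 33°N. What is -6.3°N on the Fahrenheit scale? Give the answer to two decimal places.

-2.36°F

Linear interpolation between the fixed points: C = (-6.3 - 0) × 100 / (33 - 0) = -19.0909°C.
Then -19.0909 × 1.8 + 32 = -2.36°F.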